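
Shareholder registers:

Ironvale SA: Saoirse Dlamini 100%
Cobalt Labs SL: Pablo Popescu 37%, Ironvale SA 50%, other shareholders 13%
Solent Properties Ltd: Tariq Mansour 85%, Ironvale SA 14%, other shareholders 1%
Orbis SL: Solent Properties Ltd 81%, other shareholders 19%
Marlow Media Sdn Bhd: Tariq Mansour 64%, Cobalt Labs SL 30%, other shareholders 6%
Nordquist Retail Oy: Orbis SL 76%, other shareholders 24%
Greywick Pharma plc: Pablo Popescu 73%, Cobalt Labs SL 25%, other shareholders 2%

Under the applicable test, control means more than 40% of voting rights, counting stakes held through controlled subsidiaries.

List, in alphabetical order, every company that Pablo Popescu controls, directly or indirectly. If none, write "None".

Pablo holds 73% of Greywick, so Pablo controls Greywick.
No other company's threshold is met.

Greywick Pharma plc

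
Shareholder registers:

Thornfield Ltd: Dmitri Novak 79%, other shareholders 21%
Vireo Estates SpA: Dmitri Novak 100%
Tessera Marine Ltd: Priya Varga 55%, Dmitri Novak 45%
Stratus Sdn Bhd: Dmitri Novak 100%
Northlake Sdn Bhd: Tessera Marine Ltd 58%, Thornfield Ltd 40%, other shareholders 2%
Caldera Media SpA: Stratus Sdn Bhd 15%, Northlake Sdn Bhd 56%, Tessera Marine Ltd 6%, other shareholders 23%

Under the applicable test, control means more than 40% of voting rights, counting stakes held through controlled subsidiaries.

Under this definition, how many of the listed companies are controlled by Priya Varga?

3

Priya holds 55% of Tessera, so Priya controls Tessera.
Tessera holds 58% of Northlake, so Priya controls Northlake.
Northlake and Tessera together hold 56% + 6% = 62% of Caldera, so Priya controls Caldera.
No other company's threshold is met.
Priya controls 3 companies.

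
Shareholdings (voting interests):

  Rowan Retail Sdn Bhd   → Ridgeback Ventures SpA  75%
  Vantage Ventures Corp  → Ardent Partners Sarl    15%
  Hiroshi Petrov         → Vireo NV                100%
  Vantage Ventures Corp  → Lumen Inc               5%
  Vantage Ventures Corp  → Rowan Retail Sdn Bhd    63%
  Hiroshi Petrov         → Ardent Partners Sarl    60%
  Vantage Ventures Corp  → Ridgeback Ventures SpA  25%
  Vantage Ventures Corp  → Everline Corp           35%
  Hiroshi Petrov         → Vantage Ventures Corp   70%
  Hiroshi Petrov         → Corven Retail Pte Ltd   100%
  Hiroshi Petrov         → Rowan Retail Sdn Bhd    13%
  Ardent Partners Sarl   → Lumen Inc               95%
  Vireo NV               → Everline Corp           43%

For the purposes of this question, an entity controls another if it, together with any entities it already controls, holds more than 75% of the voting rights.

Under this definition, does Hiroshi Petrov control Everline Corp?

No

Hiroshi holds 100% of Corven, so Hiroshi controls Corven.
Hiroshi holds 100% of Vireo, so Hiroshi controls Vireo.
In Everline, Hiroshi's side holds only 43%, not > 75%.
So Hiroshi does not control Everline.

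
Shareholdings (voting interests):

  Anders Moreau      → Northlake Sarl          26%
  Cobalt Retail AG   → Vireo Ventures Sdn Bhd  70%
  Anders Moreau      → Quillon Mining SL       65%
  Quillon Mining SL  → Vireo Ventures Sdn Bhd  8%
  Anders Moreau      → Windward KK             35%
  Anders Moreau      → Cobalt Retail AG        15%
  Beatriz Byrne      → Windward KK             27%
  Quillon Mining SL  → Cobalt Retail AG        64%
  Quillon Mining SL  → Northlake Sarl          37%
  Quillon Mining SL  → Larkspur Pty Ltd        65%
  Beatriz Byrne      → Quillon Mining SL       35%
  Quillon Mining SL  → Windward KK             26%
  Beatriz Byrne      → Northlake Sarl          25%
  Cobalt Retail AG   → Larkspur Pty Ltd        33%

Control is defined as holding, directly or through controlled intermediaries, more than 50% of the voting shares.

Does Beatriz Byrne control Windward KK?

No

Beatriz's largest direct stake is 35% in Quillon, which does not meet the threshold, so Beatriz controls no company.
In Windward, Beatriz's side holds only 27%, not > 50%.
So Beatriz does not control Windward.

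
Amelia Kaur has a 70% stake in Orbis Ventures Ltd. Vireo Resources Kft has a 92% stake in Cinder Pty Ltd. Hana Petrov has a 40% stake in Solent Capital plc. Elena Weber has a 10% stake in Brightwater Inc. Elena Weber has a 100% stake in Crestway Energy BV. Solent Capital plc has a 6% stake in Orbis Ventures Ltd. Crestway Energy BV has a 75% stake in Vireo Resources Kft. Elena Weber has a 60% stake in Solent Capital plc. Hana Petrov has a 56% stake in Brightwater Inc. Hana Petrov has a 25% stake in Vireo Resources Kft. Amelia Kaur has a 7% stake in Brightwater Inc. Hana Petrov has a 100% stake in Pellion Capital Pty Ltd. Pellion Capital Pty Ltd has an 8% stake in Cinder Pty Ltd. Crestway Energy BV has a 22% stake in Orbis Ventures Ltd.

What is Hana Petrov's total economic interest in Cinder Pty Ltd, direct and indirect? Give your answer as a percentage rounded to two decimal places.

Hana reaches Cinder along 2 paths.
Via Pellion: 100% × 8% = 8%.
Via Vireo: 25% × 92% = 23%.
Total: 8% + 23% = 31%.
Rounded: 31.00%.

31.00%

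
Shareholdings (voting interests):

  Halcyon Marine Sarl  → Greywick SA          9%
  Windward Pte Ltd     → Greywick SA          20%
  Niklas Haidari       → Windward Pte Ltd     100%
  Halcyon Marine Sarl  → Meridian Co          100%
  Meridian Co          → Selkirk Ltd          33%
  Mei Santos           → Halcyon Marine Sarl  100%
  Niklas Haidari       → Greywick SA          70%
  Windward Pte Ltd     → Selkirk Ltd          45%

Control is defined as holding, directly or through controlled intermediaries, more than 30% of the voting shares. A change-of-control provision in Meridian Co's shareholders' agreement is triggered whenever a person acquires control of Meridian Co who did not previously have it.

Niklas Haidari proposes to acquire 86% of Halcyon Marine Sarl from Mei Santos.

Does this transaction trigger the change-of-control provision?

The purchase adds only to Niklas's holdings (Mei's stake shrinks), so Niklas is the only person who could newly come to control Meridian.
Niklas holds 100% of Windward, so Niklas controls Windward.
Niklas and Windward together hold 70% + 20% = 90% of Greywick, so Niklas controls Greywick.
Windward holds 45% of Selkirk, so Niklas controls Selkirk.
Neither Niklas nor any entity Niklas controls holds any voting interest in Meridian.
So before the transaction, Niklas does not control Meridian.
After the purchase, Niklas holds 86% of Halcyon directly, and Mei's stake falls to 14%.
Niklas holds 86% of Halcyon, so Niklas controls Halcyon.
Halcyon holds 100% of Meridian, so Niklas controls Meridian.
Niklas did not control Meridian before and does after, so the clause is triggered.

Yes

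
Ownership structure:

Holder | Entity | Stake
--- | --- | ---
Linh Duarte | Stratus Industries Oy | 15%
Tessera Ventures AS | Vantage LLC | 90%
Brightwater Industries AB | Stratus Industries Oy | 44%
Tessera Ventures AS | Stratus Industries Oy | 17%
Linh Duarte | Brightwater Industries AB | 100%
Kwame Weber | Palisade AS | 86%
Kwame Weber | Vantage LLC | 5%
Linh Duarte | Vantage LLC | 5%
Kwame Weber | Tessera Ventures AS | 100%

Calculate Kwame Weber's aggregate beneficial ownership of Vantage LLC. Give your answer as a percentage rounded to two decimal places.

Kwame reaches Vantage along 2 paths.
Direct stake: 5% = 5%.
Via Tessera: 100% × 90% = 90%.
Total: 5% + 90% = 95%.
Rounded: 95.00%.

95.00%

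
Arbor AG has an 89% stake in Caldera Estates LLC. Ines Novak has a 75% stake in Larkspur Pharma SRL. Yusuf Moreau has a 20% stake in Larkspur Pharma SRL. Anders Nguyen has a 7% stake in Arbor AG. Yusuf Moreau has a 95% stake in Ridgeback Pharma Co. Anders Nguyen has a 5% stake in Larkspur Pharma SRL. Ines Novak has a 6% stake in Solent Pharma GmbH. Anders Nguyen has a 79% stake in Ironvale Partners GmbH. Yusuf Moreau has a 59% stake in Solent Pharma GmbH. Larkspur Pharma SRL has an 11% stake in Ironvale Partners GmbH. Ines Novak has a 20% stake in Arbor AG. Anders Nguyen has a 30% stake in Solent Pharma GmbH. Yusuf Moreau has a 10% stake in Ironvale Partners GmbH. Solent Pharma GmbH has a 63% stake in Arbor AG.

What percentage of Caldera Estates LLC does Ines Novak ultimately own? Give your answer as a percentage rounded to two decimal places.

Ines reaches Caldera along 2 paths.
Via Arbor: 20% × 89% = 17.8%.
Via Solent → Arbor: 6% × 63% × 89% = 3.3642%.
Total: 17.8% + 3.3642% = 21.1642%.
Rounded: 21.16%.

21.16%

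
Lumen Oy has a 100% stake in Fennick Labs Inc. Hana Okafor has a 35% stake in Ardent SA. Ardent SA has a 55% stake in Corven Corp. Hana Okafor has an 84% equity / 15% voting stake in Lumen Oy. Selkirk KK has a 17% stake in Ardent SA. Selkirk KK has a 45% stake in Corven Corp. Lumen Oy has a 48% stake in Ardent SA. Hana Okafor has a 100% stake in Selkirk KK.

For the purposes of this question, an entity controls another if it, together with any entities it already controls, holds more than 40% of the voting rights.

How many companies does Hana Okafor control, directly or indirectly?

Hana holds 100% of Selkirk, so Hana controls Selkirk.
Hana and Selkirk together hold 35% + 17% = 52% of Ardent, so Hana controls Ardent.
Ardent and Selkirk together hold 55% + 45% = 100% of Corven, so Hana controls Corven.
No other company's threshold is met.
Hana controls 3 companies.

3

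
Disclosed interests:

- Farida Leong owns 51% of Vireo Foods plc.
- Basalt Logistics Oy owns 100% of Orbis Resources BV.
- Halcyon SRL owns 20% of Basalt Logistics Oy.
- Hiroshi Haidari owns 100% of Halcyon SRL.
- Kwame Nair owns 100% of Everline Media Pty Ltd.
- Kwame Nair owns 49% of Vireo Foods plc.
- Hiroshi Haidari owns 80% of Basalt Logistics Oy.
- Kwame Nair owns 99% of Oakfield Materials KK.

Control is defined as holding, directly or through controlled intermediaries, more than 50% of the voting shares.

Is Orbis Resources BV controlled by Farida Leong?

No

Farida holds 51% of Vireo, so Farida controls Vireo.
Neither Farida nor any entity Farida controls holds any voting interest in Orbis.
So Farida does not control Orbis.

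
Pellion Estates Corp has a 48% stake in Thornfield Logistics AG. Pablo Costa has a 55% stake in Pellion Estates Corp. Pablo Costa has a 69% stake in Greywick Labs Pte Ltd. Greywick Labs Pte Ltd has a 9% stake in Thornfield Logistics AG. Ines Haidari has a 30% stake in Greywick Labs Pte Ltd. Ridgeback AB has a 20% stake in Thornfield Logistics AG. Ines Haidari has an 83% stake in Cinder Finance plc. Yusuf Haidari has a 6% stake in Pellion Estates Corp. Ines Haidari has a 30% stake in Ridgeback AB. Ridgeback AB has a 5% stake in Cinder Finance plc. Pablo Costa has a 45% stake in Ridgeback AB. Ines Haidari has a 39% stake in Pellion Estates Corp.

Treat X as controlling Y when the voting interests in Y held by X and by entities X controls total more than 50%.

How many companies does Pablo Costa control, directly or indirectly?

3

Pablo holds 69% of Greywick, so Pablo controls Greywick.
Pablo holds 55% of Pellion, so Pablo controls Pellion.
Greywick and Pellion together hold 9% + 48% = 57% of Thornfield, so Pablo controls Thornfield.
No other company's threshold is met.
Pablo controls 3 companies.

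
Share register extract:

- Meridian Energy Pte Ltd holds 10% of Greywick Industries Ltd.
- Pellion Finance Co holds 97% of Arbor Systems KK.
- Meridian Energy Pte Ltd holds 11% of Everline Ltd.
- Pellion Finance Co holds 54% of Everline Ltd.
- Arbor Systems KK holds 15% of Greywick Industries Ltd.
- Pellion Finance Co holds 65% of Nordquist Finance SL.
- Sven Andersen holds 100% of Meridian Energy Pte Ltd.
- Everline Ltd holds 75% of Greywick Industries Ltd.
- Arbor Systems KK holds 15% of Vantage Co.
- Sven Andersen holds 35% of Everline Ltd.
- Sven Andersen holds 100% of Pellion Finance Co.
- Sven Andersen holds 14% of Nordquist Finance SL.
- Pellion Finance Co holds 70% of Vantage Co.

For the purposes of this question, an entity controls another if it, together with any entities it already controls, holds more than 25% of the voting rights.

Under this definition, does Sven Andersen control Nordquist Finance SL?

Yes

Sven holds 100% of Pellion, so Sven controls Pellion.
Sven and Pellion together hold 14% + 65% = 79% of Nordquist, so Sven controls Nordquist.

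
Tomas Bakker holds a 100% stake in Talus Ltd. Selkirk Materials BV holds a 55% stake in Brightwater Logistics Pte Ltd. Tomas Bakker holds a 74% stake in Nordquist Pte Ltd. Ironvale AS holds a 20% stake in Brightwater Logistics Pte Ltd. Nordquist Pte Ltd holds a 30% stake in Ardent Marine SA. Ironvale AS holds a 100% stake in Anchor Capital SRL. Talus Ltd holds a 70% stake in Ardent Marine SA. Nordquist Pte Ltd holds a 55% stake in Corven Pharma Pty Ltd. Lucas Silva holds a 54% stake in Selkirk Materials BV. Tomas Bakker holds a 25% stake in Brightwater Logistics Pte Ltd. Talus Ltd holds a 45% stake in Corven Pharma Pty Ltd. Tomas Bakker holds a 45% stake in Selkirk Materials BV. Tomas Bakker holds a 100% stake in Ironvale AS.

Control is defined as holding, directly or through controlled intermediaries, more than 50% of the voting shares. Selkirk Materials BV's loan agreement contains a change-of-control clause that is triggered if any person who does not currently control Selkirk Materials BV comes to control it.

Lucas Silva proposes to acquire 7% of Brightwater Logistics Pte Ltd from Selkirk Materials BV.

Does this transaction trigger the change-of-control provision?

The purchase adds only to Lucas's holdings (Selkirk's stake shrinks), so Lucas is the only person who could newly come to control Selkirk.
Lucas holds 54% of Selkirk, so Lucas controls Selkirk.
So Lucas already controls Selkirk before the transaction.
After the purchase, Lucas holds 7% of Brightwater directly, and Selkirk's stake falls to 48%.
Lucas controlled Selkirk already, so this is not a new person acquiring control; every other person's position is unchanged or reduced.
No new person acquires control, so the clause is not triggered.

No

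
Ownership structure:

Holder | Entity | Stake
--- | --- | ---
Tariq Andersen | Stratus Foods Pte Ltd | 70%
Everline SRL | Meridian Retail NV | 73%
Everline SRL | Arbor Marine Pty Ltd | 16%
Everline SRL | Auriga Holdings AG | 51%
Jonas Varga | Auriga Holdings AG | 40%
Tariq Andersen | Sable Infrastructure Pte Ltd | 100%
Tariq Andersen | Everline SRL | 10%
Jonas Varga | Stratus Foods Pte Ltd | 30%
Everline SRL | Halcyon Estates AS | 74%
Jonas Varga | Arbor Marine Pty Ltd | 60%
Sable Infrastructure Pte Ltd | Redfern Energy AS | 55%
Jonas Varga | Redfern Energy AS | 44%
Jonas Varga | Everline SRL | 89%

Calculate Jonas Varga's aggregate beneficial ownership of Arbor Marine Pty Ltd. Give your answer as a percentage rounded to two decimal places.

Jonas reaches Arbor along 2 paths.
Direct stake: 60% = 60%.
Via Everline: 89% × 16% = 14.24%.
Total: 60% + 14.24% = 74.24%.

74.24%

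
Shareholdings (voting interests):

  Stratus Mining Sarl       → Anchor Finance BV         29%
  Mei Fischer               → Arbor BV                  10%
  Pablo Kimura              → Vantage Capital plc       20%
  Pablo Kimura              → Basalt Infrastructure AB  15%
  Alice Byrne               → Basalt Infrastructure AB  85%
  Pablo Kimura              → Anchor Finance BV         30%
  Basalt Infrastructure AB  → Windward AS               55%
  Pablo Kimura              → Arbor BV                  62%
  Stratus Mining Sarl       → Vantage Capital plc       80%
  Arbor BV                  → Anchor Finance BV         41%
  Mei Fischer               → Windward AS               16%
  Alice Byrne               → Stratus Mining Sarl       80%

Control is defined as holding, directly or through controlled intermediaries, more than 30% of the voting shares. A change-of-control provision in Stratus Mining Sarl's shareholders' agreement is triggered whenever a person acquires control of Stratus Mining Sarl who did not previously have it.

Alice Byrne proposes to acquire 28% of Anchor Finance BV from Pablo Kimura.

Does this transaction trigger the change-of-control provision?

No

The purchase adds only to Alice's holdings (Pablo's stake shrinks), so Alice is the only person who could newly come to control Stratus.
Alice holds 80% of Stratus, so Alice controls Stratus.
So Alice already controls Stratus before the transaction.
After the purchase, Alice holds 28% of Anchor directly, and Pablo's stake falls to 2%.
Alice controlled Stratus already, so this is not a new person acquiring control; every other person's position is unchanged or reduced.
No new person acquires control, so the clause is not triggered.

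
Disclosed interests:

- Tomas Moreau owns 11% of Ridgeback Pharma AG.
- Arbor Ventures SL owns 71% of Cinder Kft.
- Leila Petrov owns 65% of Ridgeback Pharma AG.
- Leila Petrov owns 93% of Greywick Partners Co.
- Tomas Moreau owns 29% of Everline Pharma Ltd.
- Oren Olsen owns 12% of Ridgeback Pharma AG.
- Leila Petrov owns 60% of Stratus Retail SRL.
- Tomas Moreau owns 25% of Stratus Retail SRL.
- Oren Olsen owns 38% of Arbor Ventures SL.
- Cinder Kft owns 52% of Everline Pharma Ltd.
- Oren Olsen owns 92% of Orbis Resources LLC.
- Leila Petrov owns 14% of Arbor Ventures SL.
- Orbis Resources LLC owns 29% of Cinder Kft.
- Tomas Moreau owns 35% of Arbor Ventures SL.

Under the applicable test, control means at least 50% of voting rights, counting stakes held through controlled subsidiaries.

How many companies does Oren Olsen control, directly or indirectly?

Oren holds 92% of Orbis, so Oren controls Orbis.
No other company's threshold is met.
Oren controls 1 company.

1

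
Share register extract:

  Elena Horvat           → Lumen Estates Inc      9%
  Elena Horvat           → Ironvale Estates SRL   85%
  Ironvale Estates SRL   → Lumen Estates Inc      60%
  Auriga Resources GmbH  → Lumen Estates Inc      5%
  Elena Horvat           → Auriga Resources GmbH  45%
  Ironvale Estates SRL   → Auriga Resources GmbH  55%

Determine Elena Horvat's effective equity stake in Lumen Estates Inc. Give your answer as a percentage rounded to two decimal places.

Elena reaches Lumen along 4 paths.
Via Ironvale: 85% × 60% = 51%.
Via Auriga: 45% × 5% = 2.25%.
Via Ironvale → Auriga: 85% × 55% × 5% = 2.3375%.
Direct stake: 9% = 9%.
Total: 51% + 2.25% + 2.3375% + 9% = 64.5875%.
Rounded: 64.59%.

64.59%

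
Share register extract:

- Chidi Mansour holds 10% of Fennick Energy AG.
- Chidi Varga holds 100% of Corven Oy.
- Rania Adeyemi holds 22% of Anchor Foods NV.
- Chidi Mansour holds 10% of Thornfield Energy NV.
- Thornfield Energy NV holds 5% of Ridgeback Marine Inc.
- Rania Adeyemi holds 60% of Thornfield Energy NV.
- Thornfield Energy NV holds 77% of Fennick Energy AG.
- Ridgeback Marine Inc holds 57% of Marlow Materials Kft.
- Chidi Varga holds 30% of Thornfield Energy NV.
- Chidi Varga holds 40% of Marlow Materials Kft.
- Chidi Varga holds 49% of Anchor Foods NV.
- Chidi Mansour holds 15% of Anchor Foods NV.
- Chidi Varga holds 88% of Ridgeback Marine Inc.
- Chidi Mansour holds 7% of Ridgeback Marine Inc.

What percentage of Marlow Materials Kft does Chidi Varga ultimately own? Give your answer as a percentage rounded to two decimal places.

Chidi Varga reaches Marlow along 3 paths.
Direct stake: 40% = 40%.
Via Ridgeback: 88% × 57% = 50.16%.
Via Thornfield → Ridgeback: 30% × 5% × 57% = 0.855%.
Total: 40% + 50.16% + 0.855% = 91.015%.
Rounded: 91.02%.

91.02%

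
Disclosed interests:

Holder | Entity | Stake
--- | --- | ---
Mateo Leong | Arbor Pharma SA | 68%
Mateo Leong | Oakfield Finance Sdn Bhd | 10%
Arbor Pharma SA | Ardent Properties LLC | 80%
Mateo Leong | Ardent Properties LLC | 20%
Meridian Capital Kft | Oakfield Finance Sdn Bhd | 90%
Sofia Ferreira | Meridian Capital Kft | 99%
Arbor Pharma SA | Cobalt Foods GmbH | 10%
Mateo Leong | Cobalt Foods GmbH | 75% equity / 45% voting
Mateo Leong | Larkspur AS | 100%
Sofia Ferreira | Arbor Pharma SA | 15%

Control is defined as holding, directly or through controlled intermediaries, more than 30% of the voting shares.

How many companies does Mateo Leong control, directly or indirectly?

Mateo holds 68% of Arbor, so Mateo controls Arbor.
Mateo holds 100% of Larkspur, so Mateo controls Larkspur.
Mateo and Arbor together hold 20% + 80% = 100% of Ardent, so Mateo controls Ardent.
Mateo and Arbor together hold 45% + 10% = 55% of Cobalt, so Mateo controls Cobalt.
No other company's threshold is met.
Mateo controls 4 companies.

4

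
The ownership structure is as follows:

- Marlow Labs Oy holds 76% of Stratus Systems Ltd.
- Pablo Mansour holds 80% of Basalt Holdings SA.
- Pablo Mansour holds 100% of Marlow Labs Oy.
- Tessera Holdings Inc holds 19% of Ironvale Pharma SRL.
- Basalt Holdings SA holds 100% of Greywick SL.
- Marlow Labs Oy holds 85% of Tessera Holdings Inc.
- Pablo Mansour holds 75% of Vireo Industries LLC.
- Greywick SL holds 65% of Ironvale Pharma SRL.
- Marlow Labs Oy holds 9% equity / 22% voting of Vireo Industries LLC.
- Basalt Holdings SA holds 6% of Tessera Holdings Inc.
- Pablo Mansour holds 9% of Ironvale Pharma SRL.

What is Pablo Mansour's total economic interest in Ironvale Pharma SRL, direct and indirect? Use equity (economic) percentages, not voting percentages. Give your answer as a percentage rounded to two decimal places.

78.06%

Pablo reaches Ironvale along 4 paths.
Via Basalt → Greywick: 80% × 100% × 65% = 52%.
Direct stake: 9% = 9%.
Via Marlow → Tessera: 100% × 85% × 19% = 16.15%.
Via Basalt → Tessera: 80% × 6% × 19% = 0.912%.
Total: 52% + 9% + 16.15% + 0.912% = 78.062%.
Rounded: 78.06%.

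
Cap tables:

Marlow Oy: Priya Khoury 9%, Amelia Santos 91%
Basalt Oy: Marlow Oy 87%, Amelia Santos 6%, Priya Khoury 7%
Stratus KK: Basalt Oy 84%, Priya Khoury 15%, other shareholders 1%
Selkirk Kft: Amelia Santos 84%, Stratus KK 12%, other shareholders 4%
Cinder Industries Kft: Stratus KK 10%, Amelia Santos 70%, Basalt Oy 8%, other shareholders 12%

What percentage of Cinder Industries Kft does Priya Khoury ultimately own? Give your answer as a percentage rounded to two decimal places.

Priya reaches Cinder along 5 paths.
Via Marlow → Basalt → Stratus: 9% × 87% × 84% × 10% = 0.65772%.
Via Basalt → Stratus: 7% × 84% × 10% = 0.588%.
Via Stratus: 15% × 10% = 1.5%.
Via Marlow → Basalt: 9% × 87% × 8% = 0.6264%.
Via Basalt: 7% × 8% = 0.56%.
Total: 0.65772% + 0.588% + 1.5% + 0.6264% + 0.56% = 3.93212%.
Rounded: 3.93%.

3.93%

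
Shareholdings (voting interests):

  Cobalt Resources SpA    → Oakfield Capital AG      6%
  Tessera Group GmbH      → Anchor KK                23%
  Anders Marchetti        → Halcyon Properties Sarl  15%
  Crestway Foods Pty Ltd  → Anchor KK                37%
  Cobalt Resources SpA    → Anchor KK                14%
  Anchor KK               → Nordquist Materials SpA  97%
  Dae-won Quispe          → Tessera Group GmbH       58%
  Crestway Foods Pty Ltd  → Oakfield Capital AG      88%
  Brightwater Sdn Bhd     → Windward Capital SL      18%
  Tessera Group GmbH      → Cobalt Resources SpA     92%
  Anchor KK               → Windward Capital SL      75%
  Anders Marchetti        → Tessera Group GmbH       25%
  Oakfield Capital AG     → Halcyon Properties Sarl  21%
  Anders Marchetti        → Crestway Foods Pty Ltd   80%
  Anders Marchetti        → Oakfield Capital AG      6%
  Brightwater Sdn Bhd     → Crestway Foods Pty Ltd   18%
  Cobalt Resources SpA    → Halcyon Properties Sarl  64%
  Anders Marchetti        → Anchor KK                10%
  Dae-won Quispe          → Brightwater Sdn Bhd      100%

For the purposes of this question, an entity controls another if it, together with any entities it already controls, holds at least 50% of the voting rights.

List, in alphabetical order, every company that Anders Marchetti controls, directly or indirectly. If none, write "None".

Anders holds 80% of Crestway, so Anders controls Crestway.
Crestway and Anders together hold 88% + 6% = 94% of Oakfield, so Anders controls Oakfield.
No other company's threshold is met.

Crestway Foods Pty Ltd, Oakfield Capital AG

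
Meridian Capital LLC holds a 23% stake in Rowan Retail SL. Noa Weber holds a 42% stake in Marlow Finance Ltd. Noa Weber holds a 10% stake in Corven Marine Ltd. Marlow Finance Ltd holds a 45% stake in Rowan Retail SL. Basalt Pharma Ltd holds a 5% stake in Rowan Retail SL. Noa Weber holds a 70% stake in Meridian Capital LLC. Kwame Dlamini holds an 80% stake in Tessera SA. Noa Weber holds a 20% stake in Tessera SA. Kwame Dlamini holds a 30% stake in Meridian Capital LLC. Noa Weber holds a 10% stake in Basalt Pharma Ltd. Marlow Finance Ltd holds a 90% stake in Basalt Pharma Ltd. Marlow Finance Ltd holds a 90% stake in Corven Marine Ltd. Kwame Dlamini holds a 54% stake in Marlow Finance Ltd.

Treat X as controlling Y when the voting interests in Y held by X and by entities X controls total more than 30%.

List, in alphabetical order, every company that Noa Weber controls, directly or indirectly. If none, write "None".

Basalt Pharma Ltd, Corven Marine Ltd, Marlow Finance Ltd, Meridian Capital LLC, Rowan Retail SL

Noa holds 42% of Marlow, so Noa controls Marlow.
Noa holds 70% of Meridian, so Noa controls Meridian.
Noa and Marlow together hold 10% + 90% = 100% of Basalt, so Noa controls Basalt.
Noa and Marlow together hold 10% + 90% = 100% of Corven, so Noa controls Corven.
Marlow and Basalt and Meridian together hold 45% + 5% + 23% = 73% of Rowan, so Noa controls Rowan.
No other company's threshold is met.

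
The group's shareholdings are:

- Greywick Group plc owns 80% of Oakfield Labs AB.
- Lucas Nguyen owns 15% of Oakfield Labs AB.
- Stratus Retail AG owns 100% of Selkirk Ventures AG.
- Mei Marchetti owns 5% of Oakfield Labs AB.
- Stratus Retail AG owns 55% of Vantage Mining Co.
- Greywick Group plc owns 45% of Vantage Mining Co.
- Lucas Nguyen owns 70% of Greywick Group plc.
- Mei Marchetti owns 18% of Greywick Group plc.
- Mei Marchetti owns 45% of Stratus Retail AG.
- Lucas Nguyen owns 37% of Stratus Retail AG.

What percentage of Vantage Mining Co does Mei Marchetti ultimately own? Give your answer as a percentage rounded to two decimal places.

32.85%

Mei reaches Vantage along 2 paths.
Via Stratus: 45% × 55% = 24.75%.
Via Greywick: 18% × 45% = 8.1%.
Total: 24.75% + 8.1% = 32.85%.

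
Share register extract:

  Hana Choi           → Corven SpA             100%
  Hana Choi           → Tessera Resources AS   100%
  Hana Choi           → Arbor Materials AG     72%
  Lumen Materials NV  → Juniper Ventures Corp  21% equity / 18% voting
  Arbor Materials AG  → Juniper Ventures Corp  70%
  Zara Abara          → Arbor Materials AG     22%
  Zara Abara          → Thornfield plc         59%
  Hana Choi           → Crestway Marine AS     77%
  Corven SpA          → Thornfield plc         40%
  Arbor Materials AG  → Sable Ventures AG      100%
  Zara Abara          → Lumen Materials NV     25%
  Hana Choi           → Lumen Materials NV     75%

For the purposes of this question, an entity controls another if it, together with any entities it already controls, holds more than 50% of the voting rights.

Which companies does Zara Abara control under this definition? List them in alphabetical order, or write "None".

Thornfield plc

Zara holds 59% of Thornfield, so Zara controls Thornfield.
No other company's threshold is met.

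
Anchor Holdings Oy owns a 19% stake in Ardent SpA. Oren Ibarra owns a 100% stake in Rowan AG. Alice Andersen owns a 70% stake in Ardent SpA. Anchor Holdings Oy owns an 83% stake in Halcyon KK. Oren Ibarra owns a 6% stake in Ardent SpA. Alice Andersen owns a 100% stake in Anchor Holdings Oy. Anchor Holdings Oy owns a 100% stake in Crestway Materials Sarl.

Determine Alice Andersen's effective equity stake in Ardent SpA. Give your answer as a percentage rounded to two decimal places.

89.00%

Alice reaches Ardent along 2 paths.
Via Anchor: 100% × 19% = 19%.
Direct stake: 70% = 70%.
Total: 19% + 70% = 89%.
Rounded: 89.00%.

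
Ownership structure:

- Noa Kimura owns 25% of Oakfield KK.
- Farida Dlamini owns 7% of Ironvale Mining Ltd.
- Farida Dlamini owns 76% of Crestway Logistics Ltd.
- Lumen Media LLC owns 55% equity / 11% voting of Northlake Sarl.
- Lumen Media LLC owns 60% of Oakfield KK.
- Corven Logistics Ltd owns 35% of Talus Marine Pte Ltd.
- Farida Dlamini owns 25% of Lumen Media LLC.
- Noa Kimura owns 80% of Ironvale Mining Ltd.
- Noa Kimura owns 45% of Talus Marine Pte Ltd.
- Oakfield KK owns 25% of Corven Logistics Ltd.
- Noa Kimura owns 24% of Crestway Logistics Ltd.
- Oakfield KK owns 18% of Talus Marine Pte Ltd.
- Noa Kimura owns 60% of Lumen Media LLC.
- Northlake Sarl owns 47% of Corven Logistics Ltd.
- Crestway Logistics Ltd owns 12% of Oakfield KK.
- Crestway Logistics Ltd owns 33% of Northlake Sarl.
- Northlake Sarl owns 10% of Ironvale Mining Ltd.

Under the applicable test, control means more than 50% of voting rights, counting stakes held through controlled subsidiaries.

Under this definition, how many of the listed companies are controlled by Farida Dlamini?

1

Farida holds 76% of Crestway, so Farida controls Crestway.
No other company's threshold is met.
Farida controls 1 company.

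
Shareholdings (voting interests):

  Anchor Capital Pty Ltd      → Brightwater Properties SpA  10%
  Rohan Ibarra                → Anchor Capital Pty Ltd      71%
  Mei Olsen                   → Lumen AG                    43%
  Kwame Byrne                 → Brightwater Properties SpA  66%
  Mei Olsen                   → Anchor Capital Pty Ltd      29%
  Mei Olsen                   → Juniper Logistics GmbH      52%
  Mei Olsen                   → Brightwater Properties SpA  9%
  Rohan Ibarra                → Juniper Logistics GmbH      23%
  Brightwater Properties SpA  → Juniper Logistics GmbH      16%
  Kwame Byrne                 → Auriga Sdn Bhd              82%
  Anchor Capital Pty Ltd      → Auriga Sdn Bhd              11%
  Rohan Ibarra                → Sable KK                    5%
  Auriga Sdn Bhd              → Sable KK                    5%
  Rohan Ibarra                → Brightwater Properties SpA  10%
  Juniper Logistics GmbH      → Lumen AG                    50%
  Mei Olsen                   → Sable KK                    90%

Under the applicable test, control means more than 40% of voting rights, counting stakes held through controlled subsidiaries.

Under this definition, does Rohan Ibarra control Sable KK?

Rohan holds 71% of Anchor, so Rohan controls Anchor.
In Sable, Rohan's side holds only 5%, not > 40%.
So Rohan does not control Sable.

No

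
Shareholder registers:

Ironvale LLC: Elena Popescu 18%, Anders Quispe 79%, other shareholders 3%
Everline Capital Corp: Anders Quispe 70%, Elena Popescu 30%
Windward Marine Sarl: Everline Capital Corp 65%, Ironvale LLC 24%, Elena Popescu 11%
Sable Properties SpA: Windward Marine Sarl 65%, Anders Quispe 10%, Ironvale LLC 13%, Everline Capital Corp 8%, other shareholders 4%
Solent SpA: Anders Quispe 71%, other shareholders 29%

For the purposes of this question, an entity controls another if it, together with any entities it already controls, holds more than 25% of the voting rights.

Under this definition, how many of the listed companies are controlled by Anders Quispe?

5

Anders holds 79% of Ironvale, so Anders controls Ironvale.
Anders holds 70% of Everline, so Anders controls Everline.
Everline and Ironvale together hold 65% + 24% = 89% of Windward, so Anders controls Windward.
Windward and Anders and Ironvale and Everline together hold 65% + 10% + 13% + 8% = 96% of Sable, so Anders controls Sable.
Anders holds 71% of Solent, so Anders controls Solent.
Anders controls 5 companies.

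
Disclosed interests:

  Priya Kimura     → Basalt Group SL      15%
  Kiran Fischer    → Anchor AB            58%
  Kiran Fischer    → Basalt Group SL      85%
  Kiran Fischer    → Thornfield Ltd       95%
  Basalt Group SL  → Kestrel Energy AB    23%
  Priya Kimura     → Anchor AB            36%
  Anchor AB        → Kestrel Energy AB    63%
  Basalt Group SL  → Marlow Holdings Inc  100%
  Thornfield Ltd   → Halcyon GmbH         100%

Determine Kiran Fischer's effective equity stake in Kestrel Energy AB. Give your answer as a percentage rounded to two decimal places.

Kiran reaches Kestrel along 2 paths.
Via Anchor: 58% × 63% = 36.54%.
Via Basalt: 85% × 23% = 19.55%.
Total: 36.54% + 19.55% = 56.09%.

56.09%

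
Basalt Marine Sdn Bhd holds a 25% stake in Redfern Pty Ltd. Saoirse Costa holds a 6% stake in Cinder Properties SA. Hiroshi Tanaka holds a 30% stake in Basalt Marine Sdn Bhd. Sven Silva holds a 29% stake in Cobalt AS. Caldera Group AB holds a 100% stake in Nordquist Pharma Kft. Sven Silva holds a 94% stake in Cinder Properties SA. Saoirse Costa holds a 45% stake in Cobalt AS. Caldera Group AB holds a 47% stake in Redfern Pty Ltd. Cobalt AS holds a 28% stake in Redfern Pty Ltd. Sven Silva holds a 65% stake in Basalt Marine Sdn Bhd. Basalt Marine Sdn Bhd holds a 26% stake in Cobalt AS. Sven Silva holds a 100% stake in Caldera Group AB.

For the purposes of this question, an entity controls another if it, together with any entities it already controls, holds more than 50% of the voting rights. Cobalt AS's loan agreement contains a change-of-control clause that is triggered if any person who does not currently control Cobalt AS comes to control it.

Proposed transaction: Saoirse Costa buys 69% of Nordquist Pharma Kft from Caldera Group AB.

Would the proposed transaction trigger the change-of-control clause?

The purchase adds only to Saoirse's holdings (Caldera's stake shrinks), so Saoirse is the only person who could newly come to control Cobalt.
Saoirse's largest direct stake is 45% in Cobalt, which does not meet the threshold, so Saoirse controls no company.
In Cobalt, Saoirse's side holds only 45%, not > 50%.
So before the transaction, Saoirse does not control Cobalt.
After the purchase, Saoirse holds 69% of Nordquist directly, and Caldera's stake falls to 31%.
Saoirse holds 69% of Nordquist, so Saoirse controls Nordquist.
After the transaction, Saoirse's side holds 45% of Cobalt, not > 50%, so Saoirse still does not control Cobalt.
No new person acquires control, so the clause is not triggered.

No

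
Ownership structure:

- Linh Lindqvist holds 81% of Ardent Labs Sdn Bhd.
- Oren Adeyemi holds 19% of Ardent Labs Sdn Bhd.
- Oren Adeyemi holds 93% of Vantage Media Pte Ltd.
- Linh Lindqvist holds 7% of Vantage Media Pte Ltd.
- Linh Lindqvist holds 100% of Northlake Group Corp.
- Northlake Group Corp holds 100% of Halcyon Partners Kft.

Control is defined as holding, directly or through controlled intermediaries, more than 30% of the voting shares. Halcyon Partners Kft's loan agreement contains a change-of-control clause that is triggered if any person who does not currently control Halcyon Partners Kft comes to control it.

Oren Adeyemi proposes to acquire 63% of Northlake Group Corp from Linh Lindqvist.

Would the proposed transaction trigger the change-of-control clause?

The purchase adds only to Oren's holdings (Linh's stake shrinks), so Oren is the only person who could newly come to control Halcyon.
Oren holds 93% of Vantage, so Oren controls Vantage.
Neither Oren nor any entity Oren controls holds any voting interest in Halcyon.
So before the transaction, Oren does not control Halcyon.
After the purchase, Oren holds 63% of Northlake directly, and Linh's stake falls to 37%.
Oren holds 63% of Northlake, so Oren controls Northlake.
Northlake holds 100% of Halcyon, so Oren controls Halcyon.
Oren did not control Halcyon before and does after, so the clause is triggered.

Yes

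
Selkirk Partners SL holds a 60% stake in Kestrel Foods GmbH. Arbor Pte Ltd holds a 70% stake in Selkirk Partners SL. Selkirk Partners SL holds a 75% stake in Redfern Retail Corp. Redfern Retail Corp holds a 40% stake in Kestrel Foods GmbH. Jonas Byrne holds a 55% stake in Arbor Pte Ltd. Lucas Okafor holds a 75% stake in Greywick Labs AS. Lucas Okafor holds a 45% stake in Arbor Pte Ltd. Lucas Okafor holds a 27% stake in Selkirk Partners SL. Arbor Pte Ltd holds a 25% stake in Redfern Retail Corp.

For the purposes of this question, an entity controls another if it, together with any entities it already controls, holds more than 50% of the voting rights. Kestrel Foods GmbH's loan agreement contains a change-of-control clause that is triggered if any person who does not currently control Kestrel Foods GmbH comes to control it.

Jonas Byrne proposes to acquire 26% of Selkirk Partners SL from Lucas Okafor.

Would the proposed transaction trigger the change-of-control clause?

The purchase adds only to Jonas's holdings (Lucas's stake shrinks), so Jonas is the only person who could newly come to control Kestrel.
Jonas holds 55% of Arbor, so Jonas controls Arbor.
Arbor holds 70% of Selkirk, so Jonas controls Selkirk.
Selkirk and Arbor together hold 75% + 25% = 100% of Redfern, so Jonas controls Redfern.
Redfern and Selkirk together hold 40% + 60% = 100% of Kestrel, so Jonas controls Kestrel.
So Jonas already controls Kestrel before the transaction.
After the purchase, Jonas holds 26% of Selkirk directly, and Lucas's stake falls to 1%.
Jonas controlled Kestrel already, so this is not a new person acquiring control; every other person's position is unchanged or reduced.
No new person acquires control, so the clause is not triggered.

No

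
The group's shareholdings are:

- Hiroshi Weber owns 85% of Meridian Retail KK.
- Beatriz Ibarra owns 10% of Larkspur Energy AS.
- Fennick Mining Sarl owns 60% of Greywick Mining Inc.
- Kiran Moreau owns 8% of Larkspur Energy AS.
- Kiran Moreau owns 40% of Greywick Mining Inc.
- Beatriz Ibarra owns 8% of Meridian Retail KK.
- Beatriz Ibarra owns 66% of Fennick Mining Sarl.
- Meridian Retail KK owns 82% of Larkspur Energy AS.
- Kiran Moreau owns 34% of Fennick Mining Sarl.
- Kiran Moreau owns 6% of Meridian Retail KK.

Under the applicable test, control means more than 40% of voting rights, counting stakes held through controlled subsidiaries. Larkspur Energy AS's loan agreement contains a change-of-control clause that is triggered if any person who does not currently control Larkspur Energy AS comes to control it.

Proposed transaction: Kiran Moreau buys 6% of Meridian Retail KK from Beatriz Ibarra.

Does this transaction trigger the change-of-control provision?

The purchase adds only to Kiran's holdings (Beatriz's stake shrinks), so Kiran is the only person who could newly come to control Larkspur.
Kiran's largest direct stake is 40% in Greywick, which does not meet the threshold, so Kiran controls no company.
In Larkspur, Kiran's side holds only 8%, not > 40%.
So before the transaction, Kiran does not control Larkspur.
After the purchase, Kiran's direct stake in Meridian rises to 6% + 6% = 12%, and Beatriz's stake falls to 2%.
Kiran's side now holds 12% of Meridian, not > 40%, so Kiran still does not control Meridian.
After the transaction, Kiran's side holds 8% of Larkspur, not > 40%, so Kiran still does not control Larkspur.
No new person acquires control, so the clause is not triggered.

No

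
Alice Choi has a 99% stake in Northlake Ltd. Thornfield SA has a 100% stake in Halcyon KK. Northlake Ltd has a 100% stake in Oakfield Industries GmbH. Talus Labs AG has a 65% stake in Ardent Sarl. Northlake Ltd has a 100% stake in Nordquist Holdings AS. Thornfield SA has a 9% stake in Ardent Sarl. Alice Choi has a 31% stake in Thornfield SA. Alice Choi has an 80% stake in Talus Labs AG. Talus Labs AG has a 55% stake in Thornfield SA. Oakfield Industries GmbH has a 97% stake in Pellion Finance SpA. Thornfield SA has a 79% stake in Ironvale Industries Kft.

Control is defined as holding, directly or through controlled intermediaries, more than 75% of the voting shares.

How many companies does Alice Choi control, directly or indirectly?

Alice holds 99% of Northlake, so Alice controls Northlake.
Alice holds 80% of Talus, so Alice controls Talus.
Talus and Alice together hold 55% + 31% = 86% of Thornfield, so Alice controls Thornfield.
Northlake holds 100% of Oakfield, so Alice controls Oakfield.
Oakfield holds 97% of Pellion, so Alice controls Pellion.
Thornfield holds 100% of Halcyon, so Alice controls Halcyon.
Thornfield holds 79% of Ironvale, so Alice controls Ironvale.
Northlake holds 100% of Nordquist, so Alice controls Nordquist.
No other company's threshold is met.
Alice controls 8 companies.

8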